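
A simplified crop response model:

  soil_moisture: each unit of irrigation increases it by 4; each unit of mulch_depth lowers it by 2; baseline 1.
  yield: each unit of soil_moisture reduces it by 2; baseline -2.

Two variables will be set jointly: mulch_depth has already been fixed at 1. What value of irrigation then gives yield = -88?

With mulch_depth held at 1:
Substituting into the soil_moisture equation gives soil_moisture = 4*irrigation - 1.
This gives yield = -8*irrigation.
Solve -8*irrigation = -88: irrigation = -88 / -8 = 11.

irrigation = 11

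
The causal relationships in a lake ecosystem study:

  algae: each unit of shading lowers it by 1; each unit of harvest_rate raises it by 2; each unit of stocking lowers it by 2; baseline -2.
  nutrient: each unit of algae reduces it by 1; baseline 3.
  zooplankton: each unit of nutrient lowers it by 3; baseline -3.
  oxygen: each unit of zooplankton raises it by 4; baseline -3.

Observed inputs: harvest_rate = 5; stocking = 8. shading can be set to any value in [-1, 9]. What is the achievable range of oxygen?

Substituting into the algae equation gives algae = -shading - 8.
Substituting into the nutrient equation gives nutrient = shading + 11.
This gives zooplankton = -3*shading - 36.
Substituting into the oxygen equation gives oxygen = -12*shading - 147.
Linear in shading, so extremes are at the endpoints: shading = -1 gives oxygen = -135; shading = 9 gives oxygen = -255.

-255 to -135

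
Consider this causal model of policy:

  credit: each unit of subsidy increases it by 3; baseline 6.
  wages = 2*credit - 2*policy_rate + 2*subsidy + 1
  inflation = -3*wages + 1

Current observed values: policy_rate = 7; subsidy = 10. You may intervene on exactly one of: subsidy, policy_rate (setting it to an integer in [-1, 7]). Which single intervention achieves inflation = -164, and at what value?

set subsidy = 7

Intervening on subsidy: with other inputs at their observed values, inflation = -24*subsidy + 4. Solving for -164 gives subsidy = 7, within [-1, 7].
Intervening on policy_rate: inflation = 6*policy_rate - 278. Reaching -164 requires policy_rate = 19, outside [-1, 7].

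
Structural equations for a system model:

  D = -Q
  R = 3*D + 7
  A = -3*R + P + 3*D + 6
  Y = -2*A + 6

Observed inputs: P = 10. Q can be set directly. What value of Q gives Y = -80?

Q = 8

Substituting into the R equation gives R = -3*Q + 7.
This gives A = 6*Q - 5.
So Y = -12*Q + 16.
Solve -12*Q + 16 = -80: Q = (-80 - 16) / -12 = 8.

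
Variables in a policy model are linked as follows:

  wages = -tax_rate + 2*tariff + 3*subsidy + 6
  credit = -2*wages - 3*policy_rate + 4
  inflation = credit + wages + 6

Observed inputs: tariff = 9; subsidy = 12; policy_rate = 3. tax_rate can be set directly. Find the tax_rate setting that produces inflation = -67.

Substituting into the wages equation gives wages = -tax_rate + 60.
So credit = 2*tax_rate - 125.
So inflation = tax_rate - 59.
Solve tax_rate - 59 = -67: tax_rate = (-67 + 59) / 1 = -8.

tax_rate = -8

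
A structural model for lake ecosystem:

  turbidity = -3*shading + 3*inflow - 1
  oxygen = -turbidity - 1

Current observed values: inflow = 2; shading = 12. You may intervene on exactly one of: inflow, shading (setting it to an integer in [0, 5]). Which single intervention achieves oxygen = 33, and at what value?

Intervening on inflow: with other inputs at their observed values, oxygen = -3*inflow + 36. Solving for 33 gives inflow = 1, within [0, 5].
Intervening on shading: oxygen = 3*shading - 6. Reaching 33 requires shading = 13, outside [0, 5].

set inflow = 1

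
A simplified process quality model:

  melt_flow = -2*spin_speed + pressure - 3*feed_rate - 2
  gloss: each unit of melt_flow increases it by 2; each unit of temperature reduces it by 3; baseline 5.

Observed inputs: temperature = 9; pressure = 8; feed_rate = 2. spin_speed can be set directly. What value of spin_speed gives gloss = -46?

Substituting into the melt_flow equation gives melt_flow = -2*spin_speed.
Substituting into the gloss equation gives gloss = -4*spin_speed - 22.
Solve -4*spin_speed - 22 = -46: spin_speed = (-46 + 22) / -4 = 6.

spin_speed = 6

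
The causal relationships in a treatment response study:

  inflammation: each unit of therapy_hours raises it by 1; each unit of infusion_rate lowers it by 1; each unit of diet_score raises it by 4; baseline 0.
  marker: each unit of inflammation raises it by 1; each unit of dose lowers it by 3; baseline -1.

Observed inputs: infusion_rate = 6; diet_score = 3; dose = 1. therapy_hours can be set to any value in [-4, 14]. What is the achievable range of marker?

-2 to 16

Substituting into the inflammation equation gives inflammation = therapy_hours + 6.
This gives marker = therapy_hours + 2.
Linear in therapy_hours, so extremes are at the endpoints: therapy_hours = -4 gives marker = -2; therapy_hours = 14 gives marker = 16.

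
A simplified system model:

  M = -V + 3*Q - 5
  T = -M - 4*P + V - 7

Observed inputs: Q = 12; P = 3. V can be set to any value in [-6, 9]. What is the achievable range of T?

-62 to -32

Substituting into the M equation gives M = -V + 31.
T becomes 2*V - 50.
Linear in V, so extremes are at the endpoints: V = -6 gives T = -62; V = 9 gives T = -32.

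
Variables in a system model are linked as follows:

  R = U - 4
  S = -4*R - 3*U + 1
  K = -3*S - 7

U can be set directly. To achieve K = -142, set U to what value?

U = -4

Substituting into the S equation gives S = -7*U + 17.
So K = 21*U - 58.
Solve 21*U - 58 = -142: U = (-142 + 58) / 21 = -4.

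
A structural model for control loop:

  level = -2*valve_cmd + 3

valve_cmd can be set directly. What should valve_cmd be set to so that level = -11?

valve_cmd = 7

Solve -2*valve_cmd + 3 = -11: valve_cmd = (-11 - 3) / -2 = 7.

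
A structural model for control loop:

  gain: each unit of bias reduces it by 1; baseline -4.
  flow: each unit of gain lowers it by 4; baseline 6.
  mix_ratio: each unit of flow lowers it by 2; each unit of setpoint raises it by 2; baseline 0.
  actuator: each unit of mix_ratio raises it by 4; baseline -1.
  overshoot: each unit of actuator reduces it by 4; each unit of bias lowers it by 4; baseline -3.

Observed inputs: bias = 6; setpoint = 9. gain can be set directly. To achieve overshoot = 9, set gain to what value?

gain = -1

Intervening on gain fixes its value directly, overriding its dependence on bias.
Substituting into the mix_ratio equation gives mix_ratio = 8*gain + 6.
So actuator = 32*gain + 23.
So overshoot = -128*gain - 119.
Solve -128*gain - 119 = 9: gain = (9 + 119) / -128 = -1.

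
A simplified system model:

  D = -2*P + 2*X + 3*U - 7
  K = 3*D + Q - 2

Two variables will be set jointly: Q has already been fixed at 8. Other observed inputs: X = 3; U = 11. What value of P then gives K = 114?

P = -2

With Q held at 8:
Substituting into the D equation gives D = -2*P + 32.
This gives K = -6*P + 102.
Solve -6*P + 102 = 114: P = (114 - 102) / -6 = -2.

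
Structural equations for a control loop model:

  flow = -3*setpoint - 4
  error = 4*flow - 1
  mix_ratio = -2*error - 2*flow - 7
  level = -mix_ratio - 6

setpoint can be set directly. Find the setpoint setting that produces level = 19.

Substituting into the error equation gives error = -12*setpoint - 17.
Substituting into the mix_ratio equation gives mix_ratio = 30*setpoint + 35.
So level = -30*setpoint - 41.
Solve -30*setpoint - 41 = 19: setpoint = (19 + 41) / -30 = -2.

setpoint = -2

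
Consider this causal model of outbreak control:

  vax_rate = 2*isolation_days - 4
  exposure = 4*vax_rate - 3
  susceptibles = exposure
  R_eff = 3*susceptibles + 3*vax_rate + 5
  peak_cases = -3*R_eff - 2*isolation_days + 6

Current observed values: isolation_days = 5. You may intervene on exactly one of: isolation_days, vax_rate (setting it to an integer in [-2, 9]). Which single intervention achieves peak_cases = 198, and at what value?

set isolation_days = 0

Intervening on isolation_days: with other inputs at their observed values, peak_cases = -92*isolation_days + 198. Solving for 198 gives isolation_days = 0, within [-2, 9].
Intervening on vax_rate: peak_cases = -45*vax_rate + 8. Reaching 198 requires vax_rate = -38/9, not an integer.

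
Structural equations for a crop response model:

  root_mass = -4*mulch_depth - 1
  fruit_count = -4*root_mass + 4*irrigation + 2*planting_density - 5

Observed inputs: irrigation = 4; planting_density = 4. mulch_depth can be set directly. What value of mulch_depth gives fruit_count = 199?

Substituting into the fruit_count equation gives fruit_count = 16*mulch_depth + 23.
Solve 16*mulch_depth + 23 = 199: mulch_depth = (199 - 23) / 16 = 11.

mulch_depth = 11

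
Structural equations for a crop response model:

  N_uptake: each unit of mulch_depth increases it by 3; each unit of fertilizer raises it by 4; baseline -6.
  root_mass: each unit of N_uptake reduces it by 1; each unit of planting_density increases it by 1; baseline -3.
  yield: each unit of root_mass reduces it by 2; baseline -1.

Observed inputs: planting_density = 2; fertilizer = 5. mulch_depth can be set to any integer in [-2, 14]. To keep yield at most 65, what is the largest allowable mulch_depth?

mulch_depth = 6

Substituting into the N_uptake equation gives N_uptake = 3*mulch_depth + 14.
Substituting into the root_mass equation gives root_mass = -3*mulch_depth - 15.
yield becomes 6*mulch_depth + 29.
Require 6*mulch_depth + 29 ≤ 65, so mulch_depth ≤ 6.
The largest integer in [-2, 14] satisfying this is 6.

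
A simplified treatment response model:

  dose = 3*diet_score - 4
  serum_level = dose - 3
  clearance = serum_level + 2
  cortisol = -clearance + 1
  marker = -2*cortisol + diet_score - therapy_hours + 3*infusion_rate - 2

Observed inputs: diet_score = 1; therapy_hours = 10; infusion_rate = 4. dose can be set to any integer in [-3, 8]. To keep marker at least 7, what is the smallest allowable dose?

dose = 5

Intervening on dose fixes its value directly, overriding its dependence on diet_score.
Substituting into the clearance equation gives clearance = dose - 1.
Substituting into the cortisol equation gives cortisol = -dose + 2.
Substituting into the marker equation gives marker = 2*dose - 3.
Require 2*dose - 3 ≥ 7, so dose ≥ 5.
The smallest integer in [-3, 8] satisfying this is 5.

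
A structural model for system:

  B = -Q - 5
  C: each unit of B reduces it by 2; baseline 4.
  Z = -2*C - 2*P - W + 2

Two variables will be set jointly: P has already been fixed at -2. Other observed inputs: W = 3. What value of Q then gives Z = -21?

Q = -1

With P held at -2:
Substituting into the C equation gives C = 2*Q + 14.
Z becomes -4*Q - 25.
Solve -4*Q - 25 = -21: Q = (-21 + 25) / -4 = -1.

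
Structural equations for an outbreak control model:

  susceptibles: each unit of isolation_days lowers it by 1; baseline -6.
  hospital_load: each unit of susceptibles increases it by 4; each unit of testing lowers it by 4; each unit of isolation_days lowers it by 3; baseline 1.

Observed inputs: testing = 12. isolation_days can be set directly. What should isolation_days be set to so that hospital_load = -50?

Substituting into the hospital_load equation gives hospital_load = -7*isolation_days - 71.
Solve -7*isolation_days - 71 = -50: isolation_days = (-50 + 71) / -7 = -3.

isolation_days = -3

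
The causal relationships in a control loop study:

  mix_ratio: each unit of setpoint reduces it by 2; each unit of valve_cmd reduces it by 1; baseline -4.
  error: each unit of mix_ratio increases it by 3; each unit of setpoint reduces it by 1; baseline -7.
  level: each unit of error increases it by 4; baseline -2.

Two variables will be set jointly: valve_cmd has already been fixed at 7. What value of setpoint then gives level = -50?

setpoint = -4

With valve_cmd held at 7:
Substituting into the mix_ratio equation gives mix_ratio = -2*setpoint - 11.
This gives error = -7*setpoint - 40.
Substituting into the level equation gives level = -28*setpoint - 162.
Solve -28*setpoint - 162 = -50: setpoint = (-50 + 162) / -28 = -4.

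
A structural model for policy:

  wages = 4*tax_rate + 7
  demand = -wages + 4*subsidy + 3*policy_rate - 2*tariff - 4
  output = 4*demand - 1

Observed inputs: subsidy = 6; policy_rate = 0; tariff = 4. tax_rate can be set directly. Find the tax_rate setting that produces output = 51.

Substituting into the demand equation gives demand = -4*tax_rate + 5.
Substituting into the output equation gives output = -16*tax_rate + 19.
Solve -16*tax_rate + 19 = 51: tax_rate = (51 - 19) / -16 = -2.

tax_rate = -2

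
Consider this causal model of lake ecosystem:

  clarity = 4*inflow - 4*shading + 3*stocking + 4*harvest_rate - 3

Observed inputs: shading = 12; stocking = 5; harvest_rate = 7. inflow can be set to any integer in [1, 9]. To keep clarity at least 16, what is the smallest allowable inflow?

Substituting into the clarity equation gives clarity = 4*inflow - 8.
Require 4*inflow - 8 ≥ 16, so inflow ≥ 6.
The smallest integer in [1, 9] satisfying this is 6.

inflow = 6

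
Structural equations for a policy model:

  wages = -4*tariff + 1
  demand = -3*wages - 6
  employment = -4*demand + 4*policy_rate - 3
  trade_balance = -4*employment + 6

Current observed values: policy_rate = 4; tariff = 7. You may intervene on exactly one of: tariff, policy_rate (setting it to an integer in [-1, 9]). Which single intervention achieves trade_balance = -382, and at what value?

set tariff = -1

Intervening on tariff: with other inputs at their observed values, trade_balance = 192*tariff - 190. Solving for -382 gives tariff = -1, within [-1, 9].
Intervening on policy_rate: trade_balance = -16*policy_rate + 1218. Reaching -382 requires policy_rate = 100, outside [-1, 9].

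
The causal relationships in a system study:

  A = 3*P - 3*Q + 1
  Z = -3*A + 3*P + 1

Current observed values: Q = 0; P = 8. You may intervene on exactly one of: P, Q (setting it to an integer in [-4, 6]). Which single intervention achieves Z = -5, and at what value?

set Q = 5

Intervening on P: Z = -6*P - 2. Reaching -5 requires P = 1/2, not an integer.
Intervening on Q: with other inputs at their observed values, Z = 9*Q - 50. Solving for -5 gives Q = 5, within [-4, 6].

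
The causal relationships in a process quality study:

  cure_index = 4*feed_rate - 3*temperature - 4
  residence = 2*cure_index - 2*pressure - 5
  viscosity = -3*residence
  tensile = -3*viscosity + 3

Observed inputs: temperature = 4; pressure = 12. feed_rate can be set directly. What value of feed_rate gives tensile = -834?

Substituting into the cure_index equation gives cure_index = 4*feed_rate - 16.
Substituting into the residence equation gives residence = 8*feed_rate - 61.
Substituting into the viscosity equation gives viscosity = -24*feed_rate + 183.
Substituting into the tensile equation gives tensile = 72*feed_rate - 546.
Solve 72*feed_rate - 546 = -834: feed_rate = (-834 + 546) / 72 = -4.

feed_rate = -4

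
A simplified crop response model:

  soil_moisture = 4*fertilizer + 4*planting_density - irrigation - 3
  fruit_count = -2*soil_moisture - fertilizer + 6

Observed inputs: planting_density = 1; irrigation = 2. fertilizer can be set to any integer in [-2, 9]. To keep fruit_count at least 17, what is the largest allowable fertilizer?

Substituting into the soil_moisture equation gives soil_moisture = 4*fertilizer - 1.
Substituting into the fruit_count equation gives fruit_count = -9*fertilizer + 8.
Require -9*fertilizer + 8 ≥ 17, so fertilizer ≤ -1.
The largest integer in [-2, 9] satisfying this is -1.

fertilizer = -1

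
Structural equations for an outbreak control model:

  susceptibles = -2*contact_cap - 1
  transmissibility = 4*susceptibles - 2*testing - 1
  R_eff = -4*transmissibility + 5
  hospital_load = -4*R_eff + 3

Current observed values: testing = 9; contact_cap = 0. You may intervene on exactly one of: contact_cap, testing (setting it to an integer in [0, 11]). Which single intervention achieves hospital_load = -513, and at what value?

Intervening on contact_cap: with other inputs at their observed values, hospital_load = -128*contact_cap - 385. Solving for -513 gives contact_cap = 1, within [0, 11].
Intervening on testing: hospital_load = -32*testing - 97. Reaching -513 requires testing = 13, outside [0, 11].

set contact_cap = 1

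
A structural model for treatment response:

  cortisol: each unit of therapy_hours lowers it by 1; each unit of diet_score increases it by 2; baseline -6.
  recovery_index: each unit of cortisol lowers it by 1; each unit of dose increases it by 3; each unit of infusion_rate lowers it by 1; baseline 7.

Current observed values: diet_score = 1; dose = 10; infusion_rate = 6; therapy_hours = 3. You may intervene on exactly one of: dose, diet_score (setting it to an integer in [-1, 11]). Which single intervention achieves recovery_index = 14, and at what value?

Intervening on dose: with other inputs at their observed values, recovery_index = 3*dose + 8. Solving for 14 gives dose = 2, within [-1, 11].
Intervening on diet_score: recovery_index = -2*diet_score + 40. Reaching 14 requires diet_score = 13, outside [-1, 11].

set dose = 2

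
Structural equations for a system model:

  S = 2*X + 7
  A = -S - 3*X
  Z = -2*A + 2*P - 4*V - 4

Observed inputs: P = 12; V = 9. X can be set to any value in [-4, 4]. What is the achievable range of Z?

-42 to 38

Substituting into the A equation gives A = -5*X - 7.
This gives Z = 10*X - 2.
Linear in X, so extremes are at the endpoints: X = -4 gives Z = -42; X = 4 gives Z = 38.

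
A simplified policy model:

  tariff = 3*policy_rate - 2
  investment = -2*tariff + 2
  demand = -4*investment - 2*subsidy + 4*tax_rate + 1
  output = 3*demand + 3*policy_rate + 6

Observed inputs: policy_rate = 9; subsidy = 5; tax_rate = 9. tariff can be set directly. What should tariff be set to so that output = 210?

tariff = 5

Intervening on tariff fixes its value directly, overriding its dependence on policy_rate.
Substituting into the demand equation gives demand = 8*tariff + 19.
Substituting into the output equation gives output = 24*tariff + 90.
Solve 24*tariff + 90 = 210: tariff = (210 - 90) / 24 = 5.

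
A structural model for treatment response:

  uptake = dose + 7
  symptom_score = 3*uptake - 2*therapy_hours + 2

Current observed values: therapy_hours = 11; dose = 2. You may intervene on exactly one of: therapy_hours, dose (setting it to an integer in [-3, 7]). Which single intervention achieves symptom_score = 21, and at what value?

Intervening on therapy_hours: with other inputs at their observed values, symptom_score = -2*therapy_hours + 29. Solving for 21 gives therapy_hours = 4, within [-3, 7].
Intervening on dose: symptom_score = 3*dose + 1. Reaching 21 requires dose = 20/3, not an integer.

set therapy_hours = 4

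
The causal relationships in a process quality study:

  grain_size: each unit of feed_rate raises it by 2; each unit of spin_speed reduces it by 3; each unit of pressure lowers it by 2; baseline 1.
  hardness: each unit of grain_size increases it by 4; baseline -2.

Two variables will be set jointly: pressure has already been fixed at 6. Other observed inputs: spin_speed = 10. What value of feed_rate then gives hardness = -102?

feed_rate = 8

With pressure held at 6:
Substituting into the grain_size equation gives grain_size = 2*feed_rate - 41.
Substituting into the hardness equation gives hardness = 8*feed_rate - 166.
Solve 8*feed_rate - 166 = -102: feed_rate = (-102 + 166) / 8 = 8.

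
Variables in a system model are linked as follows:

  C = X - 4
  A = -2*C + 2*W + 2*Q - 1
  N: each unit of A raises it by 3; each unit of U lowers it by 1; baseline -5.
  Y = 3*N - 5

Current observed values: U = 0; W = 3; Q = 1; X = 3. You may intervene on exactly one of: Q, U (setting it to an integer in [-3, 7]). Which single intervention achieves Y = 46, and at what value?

set U = 5

Intervening on Q: Y = 18*Q + 43. Reaching 46 requires Q = 1/6, not an integer.
Intervening on U: with other inputs at their observed values, Y = -3*U + 61. Solving for 46 gives U = 5, within [-3, 7].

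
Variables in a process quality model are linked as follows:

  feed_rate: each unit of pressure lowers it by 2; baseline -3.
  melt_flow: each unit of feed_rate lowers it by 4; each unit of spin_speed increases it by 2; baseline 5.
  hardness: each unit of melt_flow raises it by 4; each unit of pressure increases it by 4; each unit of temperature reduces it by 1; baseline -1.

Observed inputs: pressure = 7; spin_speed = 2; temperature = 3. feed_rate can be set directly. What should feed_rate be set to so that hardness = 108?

feed_rate = -3

Intervening on feed_rate fixes its value directly, overriding its dependence on pressure.
Substituting into the melt_flow equation gives melt_flow = -4*feed_rate + 9.
hardness becomes -16*feed_rate + 60.
Solve -16*feed_rate + 60 = 108: feed_rate = (108 - 60) / -16 = -3.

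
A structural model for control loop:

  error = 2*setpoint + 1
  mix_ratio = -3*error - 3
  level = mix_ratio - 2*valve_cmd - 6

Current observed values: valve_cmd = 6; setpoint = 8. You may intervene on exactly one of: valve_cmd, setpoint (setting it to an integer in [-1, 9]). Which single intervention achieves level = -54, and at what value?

set setpoint = 5

Intervening on valve_cmd: level = -2*valve_cmd - 60. Reaching -54 requires valve_cmd = -3, outside [-1, 9].
Intervening on setpoint: with other inputs at their observed values, level = -6*setpoint - 24. Solving for -54 gives setpoint = 5, within [-1, 9].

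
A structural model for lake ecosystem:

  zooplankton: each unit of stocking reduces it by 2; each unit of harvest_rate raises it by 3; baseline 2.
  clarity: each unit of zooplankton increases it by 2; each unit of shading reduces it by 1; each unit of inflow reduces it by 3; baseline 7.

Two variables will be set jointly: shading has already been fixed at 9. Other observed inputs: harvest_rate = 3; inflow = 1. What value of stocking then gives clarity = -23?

With shading held at 9:
Substituting into the zooplankton equation gives zooplankton = -2*stocking + 11.
So clarity = -4*stocking + 17.
Solve -4*stocking + 17 = -23: stocking = (-23 - 17) / -4 = 10.

stocking = 10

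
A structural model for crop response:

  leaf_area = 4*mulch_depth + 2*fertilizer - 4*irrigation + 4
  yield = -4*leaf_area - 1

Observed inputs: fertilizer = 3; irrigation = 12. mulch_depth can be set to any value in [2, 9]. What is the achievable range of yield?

Substituting into the leaf_area equation gives leaf_area = 4*mulch_depth - 38.
Substituting into the yield equation gives yield = -16*mulch_depth + 151.
Linear in mulch_depth, so extremes are at the endpoints: mulch_depth = 2 gives yield = 119; mulch_depth = 9 gives yield = 7.

7 to 119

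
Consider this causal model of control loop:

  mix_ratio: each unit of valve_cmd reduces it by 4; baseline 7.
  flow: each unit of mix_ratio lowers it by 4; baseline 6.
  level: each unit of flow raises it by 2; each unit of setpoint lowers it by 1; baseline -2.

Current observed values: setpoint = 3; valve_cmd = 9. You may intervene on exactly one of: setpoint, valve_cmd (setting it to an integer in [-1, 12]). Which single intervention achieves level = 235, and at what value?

set setpoint = 7

Intervening on setpoint: with other inputs at their observed values, level = -setpoint + 242. Solving for 235 gives setpoint = 7, within [-1, 12].
Intervening on valve_cmd: level = 32*valve_cmd - 49. Reaching 235 requires valve_cmd = 71/8, not an integer.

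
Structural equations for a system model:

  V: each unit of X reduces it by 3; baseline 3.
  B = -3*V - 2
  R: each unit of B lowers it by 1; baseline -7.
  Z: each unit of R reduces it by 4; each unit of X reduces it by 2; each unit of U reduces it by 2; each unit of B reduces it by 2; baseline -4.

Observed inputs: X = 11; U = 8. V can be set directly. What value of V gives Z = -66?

V = 8

Intervening on V fixes its value directly, overriding its dependence on X.
Substituting into the R equation gives R = 3*V - 5.
Substituting into the Z equation gives Z = -6*V - 18.
Solve -6*V - 18 = -66: V = (-66 + 18) / -6 = 8.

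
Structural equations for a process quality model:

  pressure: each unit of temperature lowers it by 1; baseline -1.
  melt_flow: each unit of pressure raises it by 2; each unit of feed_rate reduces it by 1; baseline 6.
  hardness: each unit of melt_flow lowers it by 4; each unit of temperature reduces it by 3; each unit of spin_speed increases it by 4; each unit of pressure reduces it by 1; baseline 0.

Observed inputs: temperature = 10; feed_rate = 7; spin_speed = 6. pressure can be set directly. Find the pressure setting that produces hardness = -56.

pressure = 6

Intervening on pressure fixes its value directly, overriding its dependence on temperature.
Substituting into the melt_flow equation gives melt_flow = 2*pressure - 1.
hardness becomes -9*pressure - 2.
Solve -9*pressure - 2 = -56: pressure = (-56 + 2) / -9 = 6.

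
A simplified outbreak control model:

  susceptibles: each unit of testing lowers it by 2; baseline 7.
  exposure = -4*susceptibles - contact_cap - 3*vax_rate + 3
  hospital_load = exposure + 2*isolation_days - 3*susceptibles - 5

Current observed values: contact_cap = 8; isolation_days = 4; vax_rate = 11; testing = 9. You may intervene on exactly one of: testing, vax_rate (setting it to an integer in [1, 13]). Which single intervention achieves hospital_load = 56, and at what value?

Intervening on testing: with other inputs at their observed values, hospital_load = 14*testing - 84. Solving for 56 gives testing = 10, within [1, 13].
Intervening on vax_rate: hospital_load = -3*vax_rate + 75. Reaching 56 requires vax_rate = 19/3, not an integer.

set testing = 10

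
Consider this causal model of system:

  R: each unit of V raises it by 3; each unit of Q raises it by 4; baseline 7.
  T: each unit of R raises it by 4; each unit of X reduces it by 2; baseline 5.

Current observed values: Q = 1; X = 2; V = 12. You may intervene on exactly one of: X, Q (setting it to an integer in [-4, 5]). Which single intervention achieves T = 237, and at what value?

Intervening on X: T = -2*X + 193. Reaching 237 requires X = -22, outside [-4, 5].
Intervening on Q: with other inputs at their observed values, T = 16*Q + 173. Solving for 237 gives Q = 4, within [-4, 5].

set Q = 4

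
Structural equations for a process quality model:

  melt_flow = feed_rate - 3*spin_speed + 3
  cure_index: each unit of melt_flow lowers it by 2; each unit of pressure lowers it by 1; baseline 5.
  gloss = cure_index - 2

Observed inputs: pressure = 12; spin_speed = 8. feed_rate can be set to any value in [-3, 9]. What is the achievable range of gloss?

15 to 39

Substituting into the melt_flow equation gives melt_flow = feed_rate - 21.
So cure_index = -2*feed_rate + 35.
Substituting into the gloss equation gives gloss = -2*feed_rate + 33.
Linear in feed_rate, so extremes are at the endpoints: feed_rate = -3 gives gloss = 39; feed_rate = 9 gives gloss = 15.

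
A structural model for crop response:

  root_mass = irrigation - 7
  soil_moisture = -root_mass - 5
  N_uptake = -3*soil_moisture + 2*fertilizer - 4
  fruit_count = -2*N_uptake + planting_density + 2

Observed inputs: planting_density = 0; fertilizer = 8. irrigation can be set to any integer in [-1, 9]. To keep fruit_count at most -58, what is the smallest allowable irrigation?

irrigation = 8

Substituting into the soil_moisture equation gives soil_moisture = -irrigation + 2.
Substituting into the N_uptake equation gives N_uptake = 3*irrigation + 6.
Substituting into the fruit_count equation gives fruit_count = -6*irrigation - 10.
Require -6*irrigation - 10 ≤ -58, so irrigation ≥ 8.
The smallest integer in [-1, 9] satisfying this is 8.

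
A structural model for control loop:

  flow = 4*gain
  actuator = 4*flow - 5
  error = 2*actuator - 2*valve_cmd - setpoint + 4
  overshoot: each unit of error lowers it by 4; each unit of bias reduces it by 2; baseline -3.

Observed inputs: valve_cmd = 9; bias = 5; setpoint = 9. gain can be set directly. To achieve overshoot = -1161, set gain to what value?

Substituting into the actuator equation gives actuator = 16*gain - 5.
Substituting into the error equation gives error = 32*gain - 33.
This gives overshoot = -128*gain + 119.
Solve -128*gain + 119 = -1161: gain = (-1161 - 119) / -128 = 10.

gain = 10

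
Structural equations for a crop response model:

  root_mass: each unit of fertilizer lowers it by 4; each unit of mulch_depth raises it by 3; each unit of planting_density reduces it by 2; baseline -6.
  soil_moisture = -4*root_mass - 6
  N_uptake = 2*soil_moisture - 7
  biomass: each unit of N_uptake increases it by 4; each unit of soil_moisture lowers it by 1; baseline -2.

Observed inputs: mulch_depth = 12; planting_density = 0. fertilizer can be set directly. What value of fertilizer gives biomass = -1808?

Substituting into the root_mass equation gives root_mass = -4*fertilizer + 30.
Substituting into the soil_moisture equation gives soil_moisture = 16*fertilizer - 126.
Substituting into the N_uptake equation gives N_uptake = 32*fertilizer - 259.
Substituting into the biomass equation gives biomass = 112*fertilizer - 912.
Solve 112*fertilizer - 912 = -1808: fertilizer = (-1808 + 912) / 112 = -8.

fertilizer = -8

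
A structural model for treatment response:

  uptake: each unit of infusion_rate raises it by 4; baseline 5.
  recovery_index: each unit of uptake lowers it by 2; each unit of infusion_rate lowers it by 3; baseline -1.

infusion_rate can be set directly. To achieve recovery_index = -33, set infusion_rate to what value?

Substituting into the recovery_index equation gives recovery_index = -11*infusion_rate - 11.
Solve -11*infusion_rate - 11 = -33: infusion_rate = (-33 + 11) / -11 = 2.

infusion_rate = 2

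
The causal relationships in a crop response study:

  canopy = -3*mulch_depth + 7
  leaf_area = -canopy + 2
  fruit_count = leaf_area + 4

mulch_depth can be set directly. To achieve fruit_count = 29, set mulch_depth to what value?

Substituting into the leaf_area equation gives leaf_area = 3*mulch_depth - 5.
So fruit_count = 3*mulch_depth - 1.
Solve 3*mulch_depth - 1 = 29: mulch_depth = (29 + 1) / 3 = 10.

mulch_depth = 10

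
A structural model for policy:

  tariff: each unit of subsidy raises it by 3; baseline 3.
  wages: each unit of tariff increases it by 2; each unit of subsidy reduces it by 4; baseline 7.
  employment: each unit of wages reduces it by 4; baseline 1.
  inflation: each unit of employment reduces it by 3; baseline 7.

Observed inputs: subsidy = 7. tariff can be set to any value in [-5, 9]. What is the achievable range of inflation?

-368 to -32

Intervening on tariff fixes its value directly, overriding its dependence on subsidy.
Substituting into the wages equation gives wages = 2*tariff - 21.
This gives employment = -8*tariff + 85.
Substituting into the inflation equation gives inflation = 24*tariff - 248.
Linear in tariff, so extremes are at the endpoints: tariff = -5 gives inflation = -368; tariff = 9 gives inflation = -32.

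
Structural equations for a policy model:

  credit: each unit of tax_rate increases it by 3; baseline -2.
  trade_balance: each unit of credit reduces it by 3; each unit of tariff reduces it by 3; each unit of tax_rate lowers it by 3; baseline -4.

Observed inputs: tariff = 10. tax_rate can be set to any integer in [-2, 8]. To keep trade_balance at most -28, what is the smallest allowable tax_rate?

Substituting into the trade_balance equation gives trade_balance = -12*tax_rate - 28.
Require -12*tax_rate - 28 ≤ -28, so tax_rate ≥ 0.
The smallest integer in [-2, 8] satisfying this is 0.

tax_rate = 0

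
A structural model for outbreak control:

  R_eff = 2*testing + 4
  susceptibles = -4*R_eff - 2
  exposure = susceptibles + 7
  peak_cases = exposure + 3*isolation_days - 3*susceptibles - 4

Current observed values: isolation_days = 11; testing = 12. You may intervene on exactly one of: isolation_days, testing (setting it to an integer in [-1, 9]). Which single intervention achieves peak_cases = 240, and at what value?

Intervening on isolation_days: with other inputs at their observed values, peak_cases = 3*isolation_days + 231. Solving for 240 gives isolation_days = 3, within [-1, 9].
Intervening on testing: peak_cases = 16*testing + 72. Reaching 240 requires testing = 21/2, not an integer.

set isolation_days = 3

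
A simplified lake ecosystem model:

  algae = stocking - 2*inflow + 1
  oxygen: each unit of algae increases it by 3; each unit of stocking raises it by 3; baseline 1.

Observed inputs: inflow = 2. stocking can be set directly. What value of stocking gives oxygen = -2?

stocking = 1

Substituting into the algae equation gives algae = stocking - 3.
Substituting into the oxygen equation gives oxygen = 6*stocking - 8.
Solve 6*stocking - 8 = -2: stocking = (-2 + 8) / 6 = 1.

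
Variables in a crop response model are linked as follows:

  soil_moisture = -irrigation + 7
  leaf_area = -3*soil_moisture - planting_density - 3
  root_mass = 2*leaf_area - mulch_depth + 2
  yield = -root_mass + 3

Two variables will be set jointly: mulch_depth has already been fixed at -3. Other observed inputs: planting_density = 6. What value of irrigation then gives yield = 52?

With mulch_depth held at -3:
Substituting into the leaf_area equation gives leaf_area = 3*irrigation - 30.
Substituting into the root_mass equation gives root_mass = 6*irrigation - 55.
So yield = -6*irrigation + 58.
Solve -6*irrigation + 58 = 52: irrigation = (52 - 58) / -6 = 1.

irrigation = 1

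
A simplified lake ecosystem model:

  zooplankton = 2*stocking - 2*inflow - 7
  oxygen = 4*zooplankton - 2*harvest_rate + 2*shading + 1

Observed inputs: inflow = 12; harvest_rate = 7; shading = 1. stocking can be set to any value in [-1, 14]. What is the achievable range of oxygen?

Substituting into the zooplankton equation gives zooplankton = 2*stocking - 31.
Substituting into the oxygen equation gives oxygen = 8*stocking - 135.
Linear in stocking, so extremes are at the endpoints: stocking = -1 gives oxygen = -143; stocking = 14 gives oxygen = -23.

-143 to -23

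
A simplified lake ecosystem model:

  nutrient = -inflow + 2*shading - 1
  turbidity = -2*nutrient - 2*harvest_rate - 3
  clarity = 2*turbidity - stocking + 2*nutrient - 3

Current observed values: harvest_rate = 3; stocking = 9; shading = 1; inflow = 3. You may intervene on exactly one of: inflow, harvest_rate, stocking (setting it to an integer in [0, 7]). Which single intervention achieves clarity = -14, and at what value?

Intervening on inflow: clarity = 2*inflow - 32. Reaching -14 requires inflow = 9, outside [0, 7].
Intervening on harvest_rate: with other inputs at their observed values, clarity = -4*harvest_rate - 14. Solving for -14 gives harvest_rate = 0, within [0, 7].
Intervening on stocking: clarity = -stocking - 17. Reaching -14 requires stocking = -3, outside [0, 7].

set harvest_rate = 0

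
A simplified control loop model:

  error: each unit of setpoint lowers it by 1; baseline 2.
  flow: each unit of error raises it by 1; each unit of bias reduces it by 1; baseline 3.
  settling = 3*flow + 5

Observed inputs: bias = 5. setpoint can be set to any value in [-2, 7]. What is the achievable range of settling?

-16 to 11

Substituting into the flow equation gives flow = -setpoint.
This gives settling = -3*setpoint + 5.
Linear in setpoint, so extremes are at the endpoints: setpoint = -2 gives settling = 11; setpoint = 7 gives settling = -16.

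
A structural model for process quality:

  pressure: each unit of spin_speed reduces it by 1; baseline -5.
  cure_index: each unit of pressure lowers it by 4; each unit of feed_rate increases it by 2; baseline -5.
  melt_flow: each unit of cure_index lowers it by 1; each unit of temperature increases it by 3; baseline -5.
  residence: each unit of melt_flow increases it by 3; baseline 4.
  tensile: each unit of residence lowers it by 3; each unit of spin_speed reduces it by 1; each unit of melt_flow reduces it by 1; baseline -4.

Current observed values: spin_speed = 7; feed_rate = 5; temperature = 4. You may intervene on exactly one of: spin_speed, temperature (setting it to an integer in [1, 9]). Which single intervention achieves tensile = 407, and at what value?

set temperature = 5

Intervening on spin_speed: tensile = 39*spin_speed + 164. Reaching 407 requires spin_speed = 81/13, not an integer.
Intervening on temperature: with other inputs at their observed values, tensile = -30*temperature + 557. Solving for 407 gives temperature = 5, within [1, 9].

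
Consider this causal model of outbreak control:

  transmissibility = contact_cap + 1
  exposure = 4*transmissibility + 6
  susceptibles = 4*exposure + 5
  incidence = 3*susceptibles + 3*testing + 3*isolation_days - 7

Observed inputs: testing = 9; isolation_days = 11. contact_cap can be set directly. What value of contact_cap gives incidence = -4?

contact_cap = -4

Substituting into the exposure equation gives exposure = 4*contact_cap + 10.
So susceptibles = 16*contact_cap + 45.
Substituting into the incidence equation gives incidence = 48*contact_cap + 188.
Solve 48*contact_cap + 188 = -4: contact_cap = (-4 - 188) / 48 = -4.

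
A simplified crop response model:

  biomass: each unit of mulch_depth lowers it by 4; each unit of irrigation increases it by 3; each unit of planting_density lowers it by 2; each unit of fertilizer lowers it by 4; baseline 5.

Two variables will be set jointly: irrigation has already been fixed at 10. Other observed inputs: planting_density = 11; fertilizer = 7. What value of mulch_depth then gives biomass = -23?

mulch_depth = 2

With irrigation held at 10:
Substituting into the biomass equation gives biomass = -4*mulch_depth - 15.
Solve -4*mulch_depth - 15 = -23: mulch_depth = (-23 + 15) / -4 = 2.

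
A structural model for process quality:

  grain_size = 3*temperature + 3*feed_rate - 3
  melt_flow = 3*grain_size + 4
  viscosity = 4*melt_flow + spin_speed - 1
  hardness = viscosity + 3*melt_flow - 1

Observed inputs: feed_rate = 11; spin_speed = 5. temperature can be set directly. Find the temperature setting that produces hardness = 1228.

Substituting into the grain_size equation gives grain_size = 3*temperature + 30.
This gives melt_flow = 9*temperature + 94.
So viscosity = 36*temperature + 380.
Substituting into the hardness equation gives hardness = 63*temperature + 661.
Solve 63*temperature + 661 = 1228: temperature = (1228 - 661) / 63 = 9.

temperature = 9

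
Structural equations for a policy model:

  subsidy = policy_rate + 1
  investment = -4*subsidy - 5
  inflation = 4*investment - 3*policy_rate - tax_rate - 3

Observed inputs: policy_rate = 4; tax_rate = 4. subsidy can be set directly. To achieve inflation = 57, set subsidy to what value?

Intervening on subsidy fixes its value directly, overriding its dependence on policy_rate.
Substituting into the inflation equation gives inflation = -16*subsidy - 39.
Solve -16*subsidy - 39 = 57: subsidy = (57 + 39) / -16 = -6.

subsidy = -6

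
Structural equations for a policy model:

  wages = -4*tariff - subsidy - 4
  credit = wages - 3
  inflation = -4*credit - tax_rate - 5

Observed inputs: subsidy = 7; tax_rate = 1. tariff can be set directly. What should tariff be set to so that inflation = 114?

tariff = 4

Substituting into the wages equation gives wages = -4*tariff - 11.
Substituting into the credit equation gives credit = -4*tariff - 14.
inflation becomes 16*tariff + 50.
Solve 16*tariff + 50 = 114: tariff = (114 - 50) / 16 = 4.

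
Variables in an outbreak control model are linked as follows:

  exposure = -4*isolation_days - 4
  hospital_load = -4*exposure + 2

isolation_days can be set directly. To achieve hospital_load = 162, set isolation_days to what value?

Substituting into the hospital_load equation gives hospital_load = 16*isolation_days + 18.
Solve 16*isolation_days + 18 = 162: isolation_days = (162 - 18) / 16 = 9.

isolation_days = 9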